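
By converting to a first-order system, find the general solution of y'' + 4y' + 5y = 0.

Let x_1 = y, x_2 = y'. Then x_1' = x_2 and x_2' = -5x_1 - 4x_2.
A = [[0,1],[-5,-4]]; det(A-λI) = λ^2 + 4λ + 5.
Eigenvalues λ = -2 ± i.

y(t) = c_1e^(-2t)cos(t) + c_2e^(-2t)sin(t)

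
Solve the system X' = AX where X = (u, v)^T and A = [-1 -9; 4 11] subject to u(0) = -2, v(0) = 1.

Coefficient matrix A = [[-1, -9], [4, 11]].
Characteristic polynomial det(A - λI) = λ^2 - 10λ + 25 = 0.
Single eigenvalue λ = 5 with algebraic multiplicity 2.
Eigenvector v = (3,-2); generalized eigenvector w with (A-λI)w=v is (1,-1).
General solution: e^(5t)[C_1·v + C_2·(t·v + w)].
Applying u(0)=-2, v(0)=1 gives C_1=-1, C_2=1.

u(t) = 3te^(5t) - 2e^(5t), v(t) = -2te^(5t) + e^(5t)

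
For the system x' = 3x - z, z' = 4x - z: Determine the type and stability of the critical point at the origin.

A = [[3,-1],[4,-1]]; det(A-λI) = λ^2 - 2λ + 1.
repeated λ = 1 with a single eigenvector.

unstable improper node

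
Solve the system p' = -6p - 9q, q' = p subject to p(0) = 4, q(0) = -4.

p(t) = 24te^(-3t) + 4e^(-3t), q(t) = -8te^(-3t) - 4e^(-3t)

Coefficient matrix A = [[-6, -9], [1, 0]].
Characteristic polynomial det(A - λI) = λ^2 + 6λ + 9 = 0.
Single eigenvalue λ = -3 with algebraic multiplicity 2.
Eigenvector v = (3,-1); generalized eigenvector w with (A-λI)w=v is (-1,0).
General solution: e^(-3t)[K_1·v + K_2·(t·v + w)].
Applying p(0)=4, q(0)=-4 gives K_1=4, K_2=8.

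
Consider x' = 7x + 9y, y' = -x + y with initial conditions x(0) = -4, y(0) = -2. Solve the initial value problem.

Coefficient matrix A = [[7, 9], [-1, 1]].
Characteristic polynomial det(A - λI) = λ^2 - 8λ + 16 = 0.
Single eigenvalue λ = 4 with algebraic multiplicity 2.
Eigenvector v = (3,-1); generalized eigenvector w with (A-λI)w=v is (1,0).
General solution: e^(4t)[C_1·v + C_2·(t·v + w)].
Applying x(0)=-4, y(0)=-2 gives C_1=2, C_2=-10.

x(t) = -30te^(4t) - 4e^(4t), y(t) = 10te^(4t) - 2e^(4t)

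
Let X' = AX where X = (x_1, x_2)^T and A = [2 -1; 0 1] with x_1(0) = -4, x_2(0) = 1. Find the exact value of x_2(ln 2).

2

A = [[2,-1],[0,1]]; eigenvalues λ = 2, 1.
Eigenvectors: (-1,0) for λ=2, (1,1) for λ=1.
From the initial condition, c_1 = 5, c_2 = 1.
x_2(ln 2) = (5)(2^2)(0) + (1)(2^1)(1) = 2.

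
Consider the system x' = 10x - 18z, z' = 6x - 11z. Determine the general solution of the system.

Coefficient matrix A = [[10, -18], [6, -11]].
Characteristic polynomial det(A - λI) = λ^2 + λ - 2 = 0.
Eigenvalues λ = 1, -2.
For λ=1: (A-λI) row 1 is [9, -18], so an eigenvector is (2, 1).
For λ=-2: (A-λI) row 1 is [12, -18], so an eigenvector is (3, 2).
General solution: C_1e^(t)(2,1) + C_2e^(-2t)(3,2).

x(t) = 2C_1e^(t) + 3C_2e^(-2t), z(t) = C_1e^(t) + 2C_2e^(-2t)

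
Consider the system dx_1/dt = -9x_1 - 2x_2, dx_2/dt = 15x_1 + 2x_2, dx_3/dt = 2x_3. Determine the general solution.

x_1(t) = C_1e^(-3t) + 2C_2e^(-4t), x_2(t) = -3C_1e^(-3t) - 5C_2e^(-4t), x_3(t) = C_3e^(2t)

Coefficient matrix A = [[-9, -2, 0], [15, 2, 0], [0, 0, 2]].
det(A - λI) = 0 gives eigenvalues λ = -3, -4, 2.
For λ=-3: eigenvector (1,-3,0).
For λ=-4: eigenvector (2,-5,0).
For λ=2: eigenvector (0,0,1).
General solution: C_1e^(-3t)(1,-3,0) + C_2e^(-4t)(2,-5,0) + C_3e^(2t)(0,0,1).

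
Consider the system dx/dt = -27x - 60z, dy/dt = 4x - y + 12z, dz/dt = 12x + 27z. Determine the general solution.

x(t) = -2K_1e^(3t) + 5K_3e^(-3t), y(t) = K_1e^(3t) + K_2e^(-t) + 2K_3e^(-3t), z(t) = K_1e^(3t) - 2K_3e^(-3t)

Coefficient matrix A = [[-27, 0, -60], [4, -1, 12], [12, 0, 27]].
det(A - λI) = 0 gives eigenvalues λ = 3, -1, -3.
For λ=3: eigenvector (-2,1,1).
For λ=-1: eigenvector (0,1,0).
For λ=-3: eigenvector (5,2,-2).
General solution: K_1e^(3t)(-2,1,1) + K_2e^(-t)(0,1,0) + K_3e^(-3t)(5,2,-2).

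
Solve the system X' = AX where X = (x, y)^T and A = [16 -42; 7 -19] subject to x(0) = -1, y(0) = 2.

x(t) = -15e^(2t) + 14e^(-5t), y(t) = -5e^(2t) + 7e^(-5t)

Coefficient matrix A = [[16, -42], [7, -19]].
Characteristic polynomial det(A - λI) = λ^2 + 3λ - 10 = 0.
Eigenvalues λ = 2, -5.
For λ=2: (A-λI) row 1 is [14, -42], so an eigenvector is (3, 1).
For λ=-5: (A-λI) row 1 is [21, -42], so an eigenvector is (-2, -1).
General solution: C_1e^(2t)(3,1) + C_2e^(-5t)(-2,-1).
Applying x(0)=-1, y(0)=2 gives C_1=-5, C_2=-7.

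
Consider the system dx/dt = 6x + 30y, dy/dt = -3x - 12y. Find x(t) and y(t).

Coefficient matrix A = [[6, 30], [-3, -12]].
Characteristic polynomial det(A - λI) = λ^2 + 6λ + 18 = 0.
Eigenvalues λ = -3 ± 3i (complex conjugate pair).
For λ=-3+3i: an eigenvector is (-1,0) - i(-3,1) = (-1 + 3i, 0 - i).
A real fundamental pair from Re and Im of e^((-3+3i)t)v: X_1 = e^(-3t)(cos(3t)·(-1,0) + sin(3t)·(-3,1)), X_2 = e^(-3t)(sin(3t)·(-1,0) - cos(3t)·(-3,1)).
General solution: c_1X_1 + c_2X_2.

x(t) = -3c_1e^(-3t)sin(3t) - c_1e^(-3t)cos(3t) - c_2e^(-3t)sin(3t) + 3c_2e^(-3t)cos(3t), y(t) = c_1e^(-3t)sin(3t) - c_2e^(-3t)cos(3t)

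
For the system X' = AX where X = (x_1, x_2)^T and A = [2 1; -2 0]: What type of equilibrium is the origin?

unstable spiral

A = [[2,1],[-2,0]]; det(A-λI) = λ^2 - 2λ + 2.
λ = 1 ± i: positive real part.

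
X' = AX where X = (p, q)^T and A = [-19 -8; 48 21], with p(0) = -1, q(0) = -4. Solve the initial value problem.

p(t) = 6e^(5t) - 7e^(-3t), q(t) = -18e^(5t) + 14e^(-3t)

Coefficient matrix A = [[-19, -8], [48, 21]].
Characteristic polynomial det(A - λI) = λ^2 - 2λ - 15 = 0.
Eigenvalues λ = 5, -3.
For λ=5: (A-λI) row 1 is [-24, -8], so an eigenvector is (-1, 3).
For λ=-3: (A-λI) row 1 is [-16, -8], so an eigenvector is (1, -2).
General solution: c_1e^(5t)(-1,3) + c_2e^(-3t)(1,-2).
Applying p(0)=-1, q(0)=-4 gives c_1=-6, c_2=-7.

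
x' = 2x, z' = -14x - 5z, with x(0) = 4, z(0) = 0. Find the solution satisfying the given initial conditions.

x(t) = 4e^(2t), z(t) = -8e^(2t) + 8e^(-5t)

Coefficient matrix A = [[2, 0], [-14, -5]].
Characteristic polynomial det(A - λI) = λ^2 + 3λ - 10 = 0.
Eigenvalues λ = -5, 2.
For λ=-5: (A-λI) row 1 is [7, 0], so an eigenvector is (0, -1).
For λ=2: (A-λI) row 2 is [-14, -7], so an eigenvector is (-1, 2).
General solution: K_1e^(-5t)(0,-1) + K_2e^(2t)(-1,2).
Applying x(0)=4, z(0)=0 gives K_1=-8, K_2=-4.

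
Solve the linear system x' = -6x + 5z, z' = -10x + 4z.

x(t) = c_1e^(-t)cos(5t) + c_2e^(-t)sin(5t), z(t) = -c_1e^(-t)sin(5t) + c_1e^(-t)cos(5t) + c_2e^(-t)sin(5t) + c_2e^(-t)cos(5t)

Coefficient matrix A = [[-6, 5], [-10, 4]].
Characteristic polynomial det(A - λI) = λ^2 + 2λ + 26 = 0.
Eigenvalues λ = -1 ± 5i (complex conjugate pair).
For λ=-1+5i: an eigenvector is (1,1) - i(0,-1) = (1, 1 + i).
A real fundamental pair from Re and Im of e^((-1+5i)t)v: X_1 = e^(-t)(cos(5t)·(1,1) + sin(5t)·(0,-1)), X_2 = e^(-t)(sin(5t)·(1,1) - cos(5t)·(0,-1)).
General solution: c_1X_1 + c_2X_2.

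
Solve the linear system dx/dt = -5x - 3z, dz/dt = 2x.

Coefficient matrix A = [[-5, -3], [2, 0]].
Characteristic polynomial det(A - λI) = λ^2 + 5λ + 6 = 0.
Eigenvalues λ = -2, -3.
For λ=-2: (A-λI) row 1 is [-3, -3], so an eigenvector is (1, -1).
For λ=-3: (A-λI) row 1 is [-2, -3], so an eigenvector is (-3, 2).
General solution: c_1e^(-2t)(1,-1) + c_2e^(-3t)(-3,2).

x(t) = c_1e^(-2t) - 3c_2e^(-3t), z(t) = -c_1e^(-2t) + 2c_2e^(-3t)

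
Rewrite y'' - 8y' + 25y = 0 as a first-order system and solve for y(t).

Let x_1 = y, x_2 = y'. Then x_1' = x_2 and x_2' = -25x_1 + 8x_2.
A = [[0,1],[-25,8]]; det(A-λI) = λ^2 - 8λ + 25.
Eigenvalues λ = 4 ± 3i.

y(t) = K_1e^(4t)cos(3t) + K_2e^(4t)sin(3t)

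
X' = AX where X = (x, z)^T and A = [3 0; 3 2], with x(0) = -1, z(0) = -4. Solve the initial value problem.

Coefficient matrix A = [[3, 0], [3, 2]].
Characteristic polynomial det(A - λI) = λ^2 - 5λ + 6 = 0.
Eigenvalues λ = 3, 2.
For λ=3: (A-λI) row 2 is [3, -1], so an eigenvector is (-1, -3).
For λ=2: (A-λI) row 1 is [1, 0], so an eigenvector is (0, 1).
General solution: C_1e^(3t)(-1,-3) + C_2e^(2t)(0,1).
Applying x(0)=-1, z(0)=-4 gives C_1=1, C_2=-1.

x(t) = -e^(3t), z(t) = -3e^(3t) - e^(2t)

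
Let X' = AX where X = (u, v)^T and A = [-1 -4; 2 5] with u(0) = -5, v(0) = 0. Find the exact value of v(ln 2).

-30

A = [[-1,-4],[2,5]]; eigenvalues λ = 3, 1.
Eigenvectors: (1,-1) for λ=3, (-2,1) for λ=1.
From the initial condition, c_1 = 5, c_2 = 5.
v(ln 2) = (5)(2^3)(-1) + (5)(2^1)(1) = -30.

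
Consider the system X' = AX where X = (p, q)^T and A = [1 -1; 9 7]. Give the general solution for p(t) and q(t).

Coefficient matrix A = [[1, -1], [9, 7]].
Characteristic polynomial det(A - λI) = λ^2 - 8λ + 16 = 0.
Single eigenvalue λ = 4 with algebraic multiplicity 2.
Eigenvector v = (1,-3); generalized eigenvector w with (A-λI)w=v is (0,-1).
General solution: e^(4t)[C_1·v + C_2·(t·v + w)].

p(t) = C_1e^(4t) + C_2te^(4t), q(t) = -3C_1e^(4t) - 3C_2te^(4t) - C_2e^(4t)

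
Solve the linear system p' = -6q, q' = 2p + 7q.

p(t) = 2C_1e^(3t) - 3C_2e^(4t), q(t) = -C_1e^(3t) + 2C_2e^(4t)

Coefficient matrix A = [[0, -6], [2, 7]].
Characteristic polynomial det(A - λI) = λ^2 - 7λ + 12 = 0.
Eigenvalues λ = 3, 4.
For λ=3: (A-λI) row 1 is [-3, -6], so an eigenvector is (2, -1).
For λ=4: (A-λI) row 1 is [-4, -6], so an eigenvector is (-3, 2).
General solution: C_1e^(3t)(2,-1) + C_2e^(4t)(-3,2).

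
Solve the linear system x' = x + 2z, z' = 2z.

Coefficient matrix A = [[1, 2], [0, 2]].
Characteristic polynomial det(A - λI) = λ^2 - 3λ + 2 = 0.
Eigenvalues λ = 1, 2.
For λ=1: (A-λI) row 1 is [0, 2], so an eigenvector is (1, 0).
For λ=2: (A-λI) row 1 is [-1, 2], so an eigenvector is (-2, -1).
General solution: c_1e^(t)(1,0) + c_2e^(2t)(-2,-1).

x(t) = c_1e^(t) - 2c_2e^(2t), z(t) = -c_2e^(2t)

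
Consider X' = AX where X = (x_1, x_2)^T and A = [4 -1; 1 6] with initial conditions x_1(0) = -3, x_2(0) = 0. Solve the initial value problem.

x_1(t) = 3te^(5t) - 3e^(5t), x_2(t) = -3te^(5t)

Coefficient matrix A = [[4, -1], [1, 6]].
Characteristic polynomial det(A - λI) = λ^2 - 10λ + 25 = 0.
Single eigenvalue λ = 5 with algebraic multiplicity 2.
Eigenvector v = (1,-1); generalized eigenvector w with (A-λI)w=v is (-1,0).
General solution: e^(5t)[K_1·v + K_2·(t·v + w)].
Applying x_1(0)=-3, x_2(0)=0 gives K_1=0, K_2=3.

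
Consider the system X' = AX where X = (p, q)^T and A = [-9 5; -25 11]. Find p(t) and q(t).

Coefficient matrix A = [[-9, 5], [-25, 11]].
Characteristic polynomial det(A - λI) = λ^2 - 2λ + 26 = 0.
Eigenvalues λ = 1 ± 5i (complex conjugate pair).
For λ=1+5i: an eigenvector is (0,1) - i(1,2) = (0 - i, 1 - 2i).
A real fundamental pair from Re and Im of e^((1+5i)t)v: X_1 = e^(t)(cos(5t)·(0,1) + sin(5t)·(1,2)), X_2 = e^(t)(sin(5t)·(0,1) - cos(5t)·(1,2)).
General solution: c_1X_1 + c_2X_2.

p(t) = c_1e^(t)sin(5t) - c_2e^(t)cos(5t), q(t) = 2c_1e^(t)sin(5t) + c_1e^(t)cos(5t) + c_2e^(t)sin(5t) - 2c_2e^(t)cos(5t)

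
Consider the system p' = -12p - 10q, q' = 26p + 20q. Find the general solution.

Coefficient matrix A = [[-12, -10], [26, 20]].
Characteristic polynomial det(A - λI) = λ^2 - 8λ + 20 = 0.
Eigenvalues λ = 4 ± 2i (complex conjugate pair).
For λ=4+2i: an eigenvector is (-1,2) - i(-2,3) = (-1 + 2i, 2 - 3i).
A real fundamental pair from Re and Im of e^((4+2i)t)v: X_1 = e^(4t)(cos(2t)·(-1,2) + sin(2t)·(-2,3)), X_2 = e^(4t)(sin(2t)·(-1,2) - cos(2t)·(-2,3)).
General solution: c_1X_1 + c_2X_2.

p(t) = -2c_1e^(4t)sin(2t) - c_1e^(4t)cos(2t) - c_2e^(4t)sin(2t) + 2c_2e^(4t)cos(2t), q(t) = 3c_1e^(4t)sin(2t) + 2c_1e^(4t)cos(2t) + 2c_2e^(4t)sin(2t) - 3c_2e^(4t)cos(2t)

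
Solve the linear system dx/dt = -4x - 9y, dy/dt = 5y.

x(t) = K_1e^(5t) + K_2e^(-4t), y(t) = -K_1e^(5t)

Coefficient matrix A = [[-4, -9], [0, 5]].
Characteristic polynomial det(A - λI) = λ^2 - λ - 20 = 0.
Eigenvalues λ = 5, -4.
For λ=5: (A-λI) row 1 is [-9, -9], so an eigenvector is (1, -1).
For λ=-4: (A-λI) row 1 is [0, -9], so an eigenvector is (1, 0).
General solution: K_1e^(5t)(1,-1) + K_2e^(-4t)(1,0).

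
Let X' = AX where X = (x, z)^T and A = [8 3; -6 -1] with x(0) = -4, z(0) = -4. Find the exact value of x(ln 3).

A = [[8,3],[-6,-1]]; eigenvalues λ = 2, 5.
Eigenvectors: (-1,2) for λ=2, (1,-1) for λ=5.
From the initial condition, c_1 = -8, c_2 = -12.
x(ln 3) = (-8)(3^2)(-1) + (-12)(3^5)(1) = -2844.

-2844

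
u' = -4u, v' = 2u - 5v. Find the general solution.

Coefficient matrix A = [[-4, 0], [2, -5]].
Characteristic polynomial det(A - λI) = λ^2 + 9λ + 20 = 0.
Eigenvalues λ = -5, -4.
For λ=-5: (A-λI) row 1 is [1, 0], so an eigenvector is (0, -1).
For λ=-4: (A-λI) row 2 is [2, -1], so an eigenvector is (1, 2).
General solution: K_1e^(-5t)(0,-1) + K_2e^(-4t)(1,2).

u(t) = K_2e^(-4t), v(t) = -K_1e^(-5t) + 2K_2e^(-4t)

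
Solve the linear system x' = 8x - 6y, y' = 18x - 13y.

x(t) = -K_1e^(-4t) - 2K_2e^(-t), y(t) = -2K_1e^(-4t) - 3K_2e^(-t)

Coefficient matrix A = [[8, -6], [18, -13]].
Characteristic polynomial det(A - λI) = λ^2 + 5λ + 4 = 0.
Eigenvalues λ = -4, -1.
For λ=-4: (A-λI) row 1 is [12, -6], so an eigenvector is (-1, -2).
For λ=-1: (A-λI) row 1 is [9, -6], so an eigenvector is (-2, -3).
General solution: K_1e^(-4t)(-1,-2) + K_2e^(-t)(-2,-3).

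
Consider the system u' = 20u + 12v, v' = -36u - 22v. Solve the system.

u(t) = -2c_1e^(2t) + c_2e^(-4t), v(t) = 3c_1e^(2t) - 2c_2e^(-4t)

Coefficient matrix A = [[20, 12], [-36, -22]].
Characteristic polynomial det(A - λI) = λ^2 + 2λ - 8 = 0.
Eigenvalues λ = 2, -4.
For λ=2: (A-λI) row 1 is [18, 12], so an eigenvector is (-2, 3).
For λ=-4: (A-λI) row 1 is [24, 12], so an eigenvector is (1, -2).
General solution: c_1e^(2t)(-2,3) + c_2e^(-4t)(1,-2).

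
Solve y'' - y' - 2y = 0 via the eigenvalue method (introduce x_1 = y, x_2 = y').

y(t) = c_1e^(-t) + c_2e^(2t)

Let x_1 = y, x_2 = y'. Then x_1' = x_2 and x_2' = 2x_1 + x_2.
A = [[0,1],[2,1]]; det(A-λI) = λ^2 - λ - 2.
Eigenvalues λ = -1, 2 with eigenvectors (1,-1), (1,2).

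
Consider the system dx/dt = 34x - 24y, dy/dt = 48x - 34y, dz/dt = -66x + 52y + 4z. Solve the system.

Coefficient matrix A = [[34, -24, 0], [48, -34, 0], [-66, 52, 4]].
det(A - λI) = 0 gives eigenvalues λ = 2, -2, 4.
For λ=2: eigenvector (3,4,-5).
For λ=-2: eigenvector (2,3,-4).
For λ=4: eigenvector (0,0,1).
General solution: C_1e^(2t)(3,4,-5) + C_2e^(-2t)(2,3,-4) + C_3e^(4t)(0,0,1).

x(t) = 3C_1e^(2t) + 2C_2e^(-2t), y(t) = 4C_1e^(2t) + 3C_2e^(-2t), z(t) = -5C_1e^(2t) - 4C_2e^(-2t) + C_3e^(4t)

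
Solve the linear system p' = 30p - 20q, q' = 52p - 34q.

p(t) = c_1e^(-2t)sin(4t) + 2c_1e^(-2t)cos(4t) + 2c_2e^(-2t)sin(4t) - c_2e^(-2t)cos(4t), q(t) = 2c_1e^(-2t)sin(4t) + 3c_1e^(-2t)cos(4t) + 3c_2e^(-2t)sin(4t) - 2c_2e^(-2t)cos(4t)

Coefficient matrix A = [[30, -20], [52, -34]].
Characteristic polynomial det(A - λI) = λ^2 + 4λ + 20 = 0.
Eigenvalues λ = -2 ± 4i (complex conjugate pair).
For λ=-2+4i: an eigenvector is (2,3) - i(1,2) = (2 - i, 3 - 2i).
A real fundamental pair from Re and Im of e^((-2+4i)t)v: X_1 = e^(-2t)(cos(4t)·(2,3) + sin(4t)·(1,2)), X_2 = e^(-2t)(sin(4t)·(2,3) - cos(4t)·(1,2)).
General solution: c_1X_1 + c_2X_2.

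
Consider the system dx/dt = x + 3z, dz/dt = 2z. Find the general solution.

x(t) = -K_1e^(t) + 3K_2e^(2t), z(t) = K_2e^(2t)

Coefficient matrix A = [[1, 3], [0, 2]].
Characteristic polynomial det(A - λI) = λ^2 - 3λ + 2 = 0.
Eigenvalues λ = 1, 2.
For λ=1: (A-λI) row 1 is [0, 3], so an eigenvector is (-1, 0).
For λ=2: (A-λI) row 1 is [-1, 3], so an eigenvector is (3, 1).
General solution: K_1e^(t)(-1,0) + K_2e^(2t)(3,1).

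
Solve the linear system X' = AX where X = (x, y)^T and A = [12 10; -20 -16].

Coefficient matrix A = [[12, 10], [-20, -16]].
Characteristic polynomial det(A - λI) = λ^2 + 4λ + 8 = 0.
Eigenvalues λ = -2 ± 2i (complex conjugate pair).
For λ=-2+2i: an eigenvector is (-1,1) - i(-2,3) = (-1 + 2i, 1 - 3i).
A real fundamental pair from Re and Im of e^((-2+2i)t)v: X_1 = e^(-2t)(cos(2t)·(-1,1) + sin(2t)·(-2,3)), X_2 = e^(-2t)(sin(2t)·(-1,1) - cos(2t)·(-2,3)).
General solution: K_1X_1 + K_2X_2.

x(t) = -2K_1e^(-2t)sin(2t) - K_1e^(-2t)cos(2t) - K_2e^(-2t)sin(2t) + 2K_2e^(-2t)cos(2t), y(t) = 3K_1e^(-2t)sin(2t) + K_1e^(-2t)cos(2t) + K_2e^(-2t)sin(2t) - 3K_2e^(-2t)cos(2t)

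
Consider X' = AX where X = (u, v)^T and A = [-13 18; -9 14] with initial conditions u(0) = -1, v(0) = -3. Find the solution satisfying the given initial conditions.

Coefficient matrix A = [[-13, 18], [-9, 14]].
Characteristic polynomial det(A - λI) = λ^2 - λ - 20 = 0.
Eigenvalues λ = -4, 5.
For λ=-4: (A-λI) row 1 is [-9, 18], so an eigenvector is (2, 1).
For λ=5: (A-λI) row 1 is [-18, 18], so an eigenvector is (1, 1).
General solution: K_1e^(-4t)(2,1) + K_2e^(5t)(1,1).
Applying u(0)=-1, v(0)=-3 gives K_1=2, K_2=-5.

u(t) = -5e^(5t) + 4e^(-4t), v(t) = -5e^(5t) + 2e^(-4t)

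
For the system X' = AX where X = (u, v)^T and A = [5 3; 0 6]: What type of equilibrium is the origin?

unstable node

A = [[5,3],[0,6]]; det(A-λI) = λ^2 - 11λ + 30.
λ = 5, 6: both positive.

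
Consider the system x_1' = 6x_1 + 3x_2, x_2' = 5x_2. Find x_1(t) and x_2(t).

x_1(t) = C_1e^(6t) - 3C_2e^(5t), x_2(t) = C_2e^(5t)

Coefficient matrix A = [[6, 3], [0, 5]].
Characteristic polynomial det(A - λI) = λ^2 - 11λ + 30 = 0.
Eigenvalues λ = 6, 5.
For λ=6: (A-λI) row 1 is [0, 3], so an eigenvector is (1, 0).
For λ=5: (A-λI) row 1 is [1, 3], so an eigenvector is (-3, 1).
General solution: C_1e^(6t)(1,0) + C_2e^(5t)(-3,1).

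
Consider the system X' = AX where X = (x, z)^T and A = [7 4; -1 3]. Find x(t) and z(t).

x(t) = 2c_1e^(5t) + 2c_2te^(5t) + c_2e^(5t), z(t) = -c_1e^(5t) - c_2te^(5t)

Coefficient matrix A = [[7, 4], [-1, 3]].
Characteristic polynomial det(A - λI) = λ^2 - 10λ + 25 = 0.
Single eigenvalue λ = 5 with algebraic multiplicity 2.
Eigenvector v = (2,-1); generalized eigenvector w with (A-λI)w=v is (1,0).
General solution: e^(5t)[c_1·v + c_2·(t·v + w)].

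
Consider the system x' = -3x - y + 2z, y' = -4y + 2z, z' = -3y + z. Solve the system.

Coefficient matrix A = [[-3, -1, 2], [0, -4, 2], [0, -3, 1]].
det(A - λI) = 0 gives eigenvalues λ = -1, -3, -2.
For λ=-1: eigenvector (-2,-2,-3).
For λ=-3: eigenvector (1,0,0).
For λ=-2: eigenvector (1,1,1).
General solution: C_1e^(-t)(-2,-2,-3) + C_2e^(-3t)(1,0,0) + C_3e^(-2t)(1,1,1).

x(t) = -2C_1e^(-t) + C_2e^(-3t) + C_3e^(-2t), y(t) = -2C_1e^(-t) + C_3e^(-2t), z(t) = -3C_1e^(-t) + C_3e^(-2t)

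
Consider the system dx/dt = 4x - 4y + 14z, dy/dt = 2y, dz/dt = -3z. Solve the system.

x(t) = K_1e^(4t) + 2K_2e^(2t) - 2K_3e^(-3t), y(t) = K_2e^(2t), z(t) = K_3e^(-3t)

Coefficient matrix A = [[4, -4, 14], [0, 2, 0], [0, 0, -3]].
det(A - λI) = 0 gives eigenvalues λ = 4, 2, -3.
For λ=4: eigenvector (1,0,0).
For λ=2: eigenvector (2,1,0).
For λ=-3: eigenvector (-2,0,1).
General solution: K_1e^(4t)(1,0,0) + K_2e^(2t)(2,1,0) + K_3e^(-3t)(-2,0,1).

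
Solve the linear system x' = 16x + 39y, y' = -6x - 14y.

x(t) = 3c_1e^(t)sin(3t) - 2c_1e^(t)cos(3t) - 2c_2e^(t)sin(3t) - 3c_2e^(t)cos(3t), y(t) = -c_1e^(t)sin(3t) + c_1e^(t)cos(3t) + c_2e^(t)sin(3t) + c_2e^(t)cos(3t)

Coefficient matrix A = [[16, 39], [-6, -14]].
Characteristic polynomial det(A - λI) = λ^2 - 2λ + 10 = 0.
Eigenvalues λ = 1 ± 3i (complex conjugate pair).
For λ=1+3i: an eigenvector is (-2,1) - i(3,-1) = (-2 - 3i, 1 + i).
A real fundamental pair from Re and Im of e^((1+3i)t)v: X_1 = e^(t)(cos(3t)·(-2,1) + sin(3t)·(3,-1)), X_2 = e^(t)(sin(3t)·(-2,1) - cos(3t)·(3,-1)).
General solution: c_1X_1 + c_2X_2.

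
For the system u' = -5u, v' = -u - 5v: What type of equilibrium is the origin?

stable improper node

A = [[-5,0],[-1,-5]]; det(A-λI) = λ^2 + 10λ + 25.
repeated λ = -5 with a single eigenvector.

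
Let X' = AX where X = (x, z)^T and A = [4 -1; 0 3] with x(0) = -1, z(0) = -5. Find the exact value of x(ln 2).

24

A = [[4,-1],[0,3]]; eigenvalues λ = 3, 4.
Eigenvectors: (-1,-1) for λ=3, (1,0) for λ=4.
From the initial condition, c_1 = 5, c_2 = 4.
x(ln 2) = (5)(2^3)(-1) + (4)(2^4)(1) = 24.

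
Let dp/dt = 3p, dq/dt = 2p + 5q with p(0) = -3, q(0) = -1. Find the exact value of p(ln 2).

A = [[3,0],[2,5]]; eigenvalues λ = 3, 5.
Eigenvectors: (1,-1) for λ=3, (0,-1) for λ=5.
From the initial condition, c_1 = -3, c_2 = 4.
p(ln 2) = (-3)(2^3)(1) + (4)(2^5)(0) = -24.

-24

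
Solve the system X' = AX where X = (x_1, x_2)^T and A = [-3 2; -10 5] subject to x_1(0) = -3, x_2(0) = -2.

Coefficient matrix A = [[-3, 2], [-10, 5]].
Characteristic polynomial det(A - λI) = λ^2 - 2λ + 5 = 0.
Eigenvalues λ = 1 ± 2i (complex conjugate pair).
For λ=1+2i: an eigenvector is (0,1) - i(1,2) = (0 - i, 1 - 2i).
A real fundamental pair from Re and Im of e^((1+2i)t)v: X_1 = e^(t)(cos(2t)·(0,1) + sin(2t)·(1,2)), X_2 = e^(t)(sin(2t)·(0,1) - cos(2t)·(1,2)).
General solution: K_1X_1 + K_2X_2.
Applying x_1(0)=-3, x_2(0)=-2 gives K_1=4, K_2=3.

x_1(t) = 4e^(t)sin(2t) - 3e^(t)cos(2t), x_2(t) = 11e^(t)sin(2t) - 2e^(t)cos(2t)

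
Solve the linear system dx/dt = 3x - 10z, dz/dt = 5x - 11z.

Coefficient matrix A = [[3, -10], [5, -11]].
Characteristic polynomial det(A - λI) = λ^2 + 8λ + 17 = 0.
Eigenvalues λ = -4 ± i (complex conjugate pair).
For λ=-4+i: an eigenvector is (3,2) - i(1,1) = (3 - i, 2 - i).
A real fundamental pair from Re and Im of e^((-4+i)t)v: X_1 = e^(-4t)(cos(t)·(3,2) + sin(t)·(1,1)), X_2 = e^(-4t)(sin(t)·(3,2) - cos(t)·(1,1)).
General solution: K_1X_1 + K_2X_2.

x(t) = K_1e^(-4t)sin(t) + 3K_1e^(-4t)cos(t) + 3K_2e^(-4t)sin(t) - K_2e^(-4t)cos(t), z(t) = K_1e^(-4t)sin(t) + 2K_1e^(-4t)cos(t) + 2K_2e^(-4t)sin(t) - K_2e^(-4t)cos(t)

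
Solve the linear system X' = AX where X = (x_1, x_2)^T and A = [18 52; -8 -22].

Coefficient matrix A = [[18, 52], [-8, -22]].
Characteristic polynomial det(A - λI) = λ^2 + 4λ + 20 = 0.
Eigenvalues λ = -2 ± 4i (complex conjugate pair).
For λ=-2+4i: an eigenvector is (3,-1) - i(2,-1) = (3 - 2i, -1 + i).
A real fundamental pair from Re and Im of e^((-2+4i)t)v: X_1 = e^(-2t)(cos(4t)·(3,-1) + sin(4t)·(2,-1)), X_2 = e^(-2t)(sin(4t)·(3,-1) - cos(4t)·(2,-1)).
General solution: C_1X_1 + C_2X_2.

x_1(t) = 2C_1e^(-2t)sin(4t) + 3C_1e^(-2t)cos(4t) + 3C_2e^(-2t)sin(4t) - 2C_2e^(-2t)cos(4t), x_2(t) = -C_1e^(-2t)sin(4t) - C_1e^(-2t)cos(4t) - C_2e^(-2t)sin(4t) + C_2e^(-2t)cos(4t)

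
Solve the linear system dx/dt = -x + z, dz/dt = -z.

x(t) = c_1e^(-t) + c_2te^(-t) + 2c_2e^(-t), z(t) = c_2e^(-t)

Coefficient matrix A = [[-1, 1], [0, -1]].
Characteristic polynomial det(A - λI) = λ^2 + 2λ + 1 = 0.
Single eigenvalue λ = -1 with algebraic multiplicity 2.
Eigenvector v = (1,0); generalized eigenvector w with (A-λI)w=v is (2,1).
General solution: e^(-t)[c_1·v + c_2·(t·v + w)].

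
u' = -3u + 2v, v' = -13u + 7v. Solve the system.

Coefficient matrix A = [[-3, 2], [-13, 7]].
Characteristic polynomial det(A - λI) = λ^2 - 4λ + 5 = 0.
Eigenvalues λ = 2 ± i (complex conjugate pair).
For λ=2+i: an eigenvector is (-1,-2) - i(1,3) = (-1 - i, -2 - 3i).
A real fundamental pair from Re and Im of e^((2+i)t)v: X_1 = e^(2t)(cos(t)·(-1,-2) + sin(t)·(1,3)), X_2 = e^(2t)(sin(t)·(-1,-2) - cos(t)·(1,3)).
General solution: C_1X_1 + C_2X_2.

u(t) = C_1e^(2t)sin(t) - C_1e^(2t)cos(t) - C_2e^(2t)sin(t) - C_2e^(2t)cos(t), v(t) = 3C_1e^(2t)sin(t) - 2C_1e^(2t)cos(t) - 2C_2e^(2t)sin(t) - 3C_2e^(2t)cos(t)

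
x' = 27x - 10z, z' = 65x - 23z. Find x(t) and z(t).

Coefficient matrix A = [[27, -10], [65, -23]].
Characteristic polynomial det(A - λI) = λ^2 - 4λ + 29 = 0.
Eigenvalues λ = 2 ± 5i (complex conjugate pair).
For λ=2+5i: an eigenvector is (1,2) - i(1,3) = (1 - i, 2 - 3i).
A real fundamental pair from Re and Im of e^((2+5i)t)v: X_1 = e^(2t)(cos(5t)·(1,2) + sin(5t)·(1,3)), X_2 = e^(2t)(sin(5t)·(1,2) - cos(5t)·(1,3)).
General solution: C_1X_1 + C_2X_2.

x(t) = C_1e^(2t)sin(5t) + C_1e^(2t)cos(5t) + C_2e^(2t)sin(5t) - C_2e^(2t)cos(5t), z(t) = 3C_1e^(2t)sin(5t) + 2C_1e^(2t)cos(5t) + 2C_2e^(2t)sin(5t) - 3C_2e^(2t)cos(5t)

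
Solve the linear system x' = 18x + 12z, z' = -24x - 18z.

x(t) = -K_1e^(-6t) + K_2e^(6t), z(t) = 2K_1e^(-6t) - K_2e^(6t)

Coefficient matrix A = [[18, 12], [-24, -18]].
Characteristic polynomial det(A - λI) = λ^2 - 36 = 0.
Eigenvalues λ = -6, 6.
For λ=-6: (A-λI) row 1 is [24, 12], so an eigenvector is (-1, 2).
For λ=6: (A-λI) row 1 is [12, 12], so an eigenvector is (1, -1).
General solution: K_1e^(-6t)(-1,2) + K_2e^(6t)(1,-1).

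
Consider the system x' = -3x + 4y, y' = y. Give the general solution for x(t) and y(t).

Coefficient matrix A = [[-3, 4], [0, 1]].
Characteristic polynomial det(A - λI) = λ^2 + 2λ - 3 = 0.
Eigenvalues λ = 1, -3.
For λ=1: (A-λI) row 1 is [-4, 4], so an eigenvector is (1, 1).
For λ=-3: (A-λI) row 1 is [0, 4], so an eigenvector is (-1, 0).
General solution: C_1e^(t)(1,1) + C_2e^(-3t)(-1,0).

x(t) = C_1e^(t) - C_2e^(-3t), y(t) = C_1e^(t)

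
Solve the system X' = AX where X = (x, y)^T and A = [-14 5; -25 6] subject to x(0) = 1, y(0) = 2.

Coefficient matrix A = [[-14, 5], [-25, 6]].
Characteristic polynomial det(A - λI) = λ^2 + 8λ + 41 = 0.
Eigenvalues λ = -4 ± 5i (complex conjugate pair).
For λ=-4+5i: an eigenvector is (-1,-2) - i(0,1) = (-1, -2 - i).
A real fundamental pair from Re and Im of e^((-4+5i)t)v: X_1 = e^(-4t)(cos(5t)·(-1,-2) + sin(5t)·(0,1)), X_2 = e^(-4t)(sin(5t)·(-1,-2) - cos(5t)·(0,1)).
General solution: C_1X_1 + C_2X_2.
Applying x(0)=1, y(0)=2 gives C_1=-1, C_2=0.

x(t) = e^(-4t)cos(5t), y(t) = -e^(-4t)sin(5t) + 2e^(-4t)cos(5t)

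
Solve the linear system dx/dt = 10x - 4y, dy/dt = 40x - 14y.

Coefficient matrix A = [[10, -4], [40, -14]].
Characteristic polynomial det(A - λI) = λ^2 + 4λ + 20 = 0.
Eigenvalues λ = -2 ± 4i (complex conjugate pair).
For λ=-2+4i: an eigenvector is (1,3) - i(0,1) = (1, 3 - i).
A real fundamental pair from Re and Im of e^((-2+4i)t)v: X_1 = e^(-2t)(cos(4t)·(1,3) + sin(4t)·(0,1)), X_2 = e^(-2t)(sin(4t)·(1,3) - cos(4t)·(0,1)).
General solution: K_1X_1 + K_2X_2.

x(t) = K_1e^(-2t)cos(4t) + K_2e^(-2t)sin(4t), y(t) = K_1e^(-2t)sin(4t) + 3K_1e^(-2t)cos(4t) + 3K_2e^(-2t)sin(4t) - K_2e^(-2t)cos(4t)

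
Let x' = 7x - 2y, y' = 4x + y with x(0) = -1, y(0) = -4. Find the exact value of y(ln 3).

324

A = [[7,-2],[4,1]]; eigenvalues λ = 5, 3.
Eigenvectors: (-1,-1) for λ=5, (1,2) for λ=3.
From the initial condition, c_1 = -2, c_2 = -3.
y(ln 3) = (-2)(3^5)(-1) + (-3)(3^3)(2) = 324.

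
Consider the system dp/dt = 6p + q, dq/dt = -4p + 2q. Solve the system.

p(t) = -K_1e^(4t) - K_2te^(4t) + K_2e^(4t), q(t) = 2K_1e^(4t) + 2K_2te^(4t) - 3K_2e^(4t)

Coefficient matrix A = [[6, 1], [-4, 2]].
Characteristic polynomial det(A - λI) = λ^2 - 8λ + 16 = 0.
Single eigenvalue λ = 4 with algebraic multiplicity 2.
Eigenvector v = (-1,2); generalized eigenvector w with (A-λI)w=v is (1,-3).
General solution: e^(4t)[K_1·v + K_2·(t·v + w)].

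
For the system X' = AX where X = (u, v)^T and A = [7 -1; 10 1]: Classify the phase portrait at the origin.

unstable spiral

A = [[7,-1],[10,1]]; det(A-λI) = λ^2 - 8λ + 17.
λ = 4 ± i: positive real part.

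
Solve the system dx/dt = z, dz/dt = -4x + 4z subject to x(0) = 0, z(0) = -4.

x(t) = -4te^(2t), z(t) = -8te^(2t) - 4e^(2t)

Coefficient matrix A = [[0, 1], [-4, 4]].
Characteristic polynomial det(A - λI) = λ^2 - 4λ + 4 = 0.
Single eigenvalue λ = 2 with algebraic multiplicity 2.
Eigenvector v = (-1,-2); generalized eigenvector w with (A-λI)w=v is (0,-1).
General solution: e^(2t)[C_1·v + C_2·(t·v + w)].
Applying x(0)=0, z(0)=-4 gives C_1=0, C_2=4.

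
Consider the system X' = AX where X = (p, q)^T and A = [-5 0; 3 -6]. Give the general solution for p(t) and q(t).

Coefficient matrix A = [[-5, 0], [3, -6]].
Characteristic polynomial det(A - λI) = λ^2 + 11λ + 30 = 0.
Eigenvalues λ = -5, -6.
For λ=-5: (A-λI) row 2 is [3, -1], so an eigenvector is (-1, -3).
For λ=-6: (A-λI) row 1 is [1, 0], so an eigenvector is (0, -1).
General solution: c_1e^(-5t)(-1,-3) + c_2e^(-6t)(0,-1).

p(t) = -c_1e^(-5t), q(t) = -3c_1e^(-5t) - c_2e^(-6t)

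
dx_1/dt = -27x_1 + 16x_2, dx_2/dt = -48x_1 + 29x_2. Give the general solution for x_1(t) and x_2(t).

x_1(t) = -2C_1e^(-3t) + C_2e^(5t), x_2(t) = -3C_1e^(-3t) + 2C_2e^(5t)

Coefficient matrix A = [[-27, 16], [-48, 29]].
Characteristic polynomial det(A - λI) = λ^2 - 2λ - 15 = 0.
Eigenvalues λ = -3, 5.
For λ=-3: (A-λI) row 1 is [-24, 16], so an eigenvector is (-2, -3).
For λ=5: (A-λI) row 1 is [-32, 16], so an eigenvector is (1, 2).
General solution: C_1e^(-3t)(-2,-3) + C_2e^(5t)(1,2).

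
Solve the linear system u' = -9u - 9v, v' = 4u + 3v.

u(t) = -3c_1e^(-3t) - 3c_2te^(-3t) - c_2e^(-3t), v(t) = 2c_1e^(-3t) + 2c_2te^(-3t) + c_2e^(-3t)

Coefficient matrix A = [[-9, -9], [4, 3]].
Characteristic polynomial det(A - λI) = λ^2 + 6λ + 9 = 0.
Single eigenvalue λ = -3 with algebraic multiplicity 2.
Eigenvector v = (-3,2); generalized eigenvector w with (A-λI)w=v is (-1,1).
General solution: e^(-3t)[c_1·v + c_2·(t·v + w)].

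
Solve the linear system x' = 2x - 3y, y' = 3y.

x(t) = 3c_1e^(3t) - c_2e^(2t), y(t) = -c_1e^(3t)

Coefficient matrix A = [[2, -3], [0, 3]].
Characteristic polynomial det(A - λI) = λ^2 - 5λ + 6 = 0.
Eigenvalues λ = 3, 2.
For λ=3: (A-λI) row 1 is [-1, -3], so an eigenvector is (3, -1).
For λ=2: (A-λI) row 1 is [0, -3], so an eigenvector is (-1, 0).
General solution: c_1e^(3t)(3,-1) + c_2e^(2t)(-1,0).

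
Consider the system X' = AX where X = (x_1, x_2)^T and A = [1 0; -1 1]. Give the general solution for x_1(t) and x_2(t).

x_1(t) = c_2e^(t), x_2(t) = -c_1e^(t) - c_2te^(t) - 2c_2e^(t)

Coefficient matrix A = [[1, 0], [-1, 1]].
Characteristic polynomial det(A - λI) = λ^2 - 2λ + 1 = 0.
Single eigenvalue λ = 1 with algebraic multiplicity 2.
Eigenvector v = (0,-1); generalized eigenvector w with (A-λI)w=v is (1,-2).
General solution: e^(t)[c_1·v + c_2·(t·v + w)].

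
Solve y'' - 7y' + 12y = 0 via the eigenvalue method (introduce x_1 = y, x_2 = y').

y(t) = c_1e^(4t) + c_2e^(3t)

Let x_1 = y, x_2 = y'. Then x_1' = x_2 and x_2' = -12x_1 + 7x_2.
A = [[0,1],[-12,7]]; det(A-λI) = λ^2 - 7λ + 12.
Eigenvalues λ = 4, 3 with eigenvectors (1,4), (1,3).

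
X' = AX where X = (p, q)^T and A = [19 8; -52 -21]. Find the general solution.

p(t) = -K_1e^(-t)sin(4t) - K_1e^(-t)cos(4t) - K_2e^(-t)sin(4t) + K_2e^(-t)cos(4t), q(t) = 3K_1e^(-t)sin(4t) + 2K_1e^(-t)cos(4t) + 2K_2e^(-t)sin(4t) - 3K_2e^(-t)cos(4t)

Coefficient matrix A = [[19, 8], [-52, -21]].
Characteristic polynomial det(A - λI) = λ^2 + 2λ + 17 = 0.
Eigenvalues λ = -1 ± 4i (complex conjugate pair).
For λ=-1+4i: an eigenvector is (-1,2) - i(-1,3) = (-1 + i, 2 - 3i).
A real fundamental pair from Re and Im of e^((-1+4i)t)v: X_1 = e^(-t)(cos(4t)·(-1,2) + sin(4t)·(-1,3)), X_2 = e^(-t)(sin(4t)·(-1,2) - cos(4t)·(-1,3)).
General solution: K_1X_1 + K_2X_2.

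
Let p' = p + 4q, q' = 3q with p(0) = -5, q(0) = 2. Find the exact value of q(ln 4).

128

A = [[1,4],[0,3]]; eigenvalues λ = 1, 3.
Eigenvectors: (1,0) for λ=1, (2,1) for λ=3.
From the initial condition, c_1 = -9, c_2 = 2.
q(ln 4) = (-9)(4^1)(0) + (2)(4^3)(1) = 128.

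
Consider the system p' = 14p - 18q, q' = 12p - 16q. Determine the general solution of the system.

Coefficient matrix A = [[14, -18], [12, -16]].
Characteristic polynomial det(A - λI) = λ^2 + 2λ - 8 = 0.
Eigenvalues λ = 2, -4.
For λ=2: (A-λI) row 1 is [12, -18], so an eigenvector is (-3, -2).
For λ=-4: (A-λI) row 1 is [18, -18], so an eigenvector is (1, 1).
General solution: c_1e^(2t)(-3,-2) + c_2e^(-4t)(1,1).

p(t) = -3c_1e^(2t) + c_2e^(-4t), q(t) = -2c_1e^(2t) + c_2e^(-4t)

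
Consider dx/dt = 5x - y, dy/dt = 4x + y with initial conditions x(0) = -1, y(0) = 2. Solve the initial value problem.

Coefficient matrix A = [[5, -1], [4, 1]].
Characteristic polynomial det(A - λI) = λ^2 - 6λ + 9 = 0.
Single eigenvalue λ = 3 with algebraic multiplicity 2.
Eigenvector v = (1,2); generalized eigenvector w with (A-λI)w=v is (-1,-3).
General solution: e^(3t)[c_1·v + c_2·(t·v + w)].
Applying x(0)=-1, y(0)=2 gives c_1=-5, c_2=-4.

x(t) = -4te^(3t) - e^(3t), y(t) = -8te^(3t) + 2e^(3t)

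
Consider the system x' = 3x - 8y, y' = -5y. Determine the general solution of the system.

x(t) = C_1e^(3t) - C_2e^(-5t), y(t) = -C_2e^(-5t)

Coefficient matrix A = [[3, -8], [0, -5]].
Characteristic polynomial det(A - λI) = λ^2 + 2λ - 15 = 0.
Eigenvalues λ = 3, -5.
For λ=3: (A-λI) row 1 is [0, -8], so an eigenvector is (1, 0).
For λ=-5: (A-λI) row 1 is [8, -8], so an eigenvector is (-1, -1).
General solution: C_1e^(3t)(1,0) + C_2e^(-5t)(-1,-1).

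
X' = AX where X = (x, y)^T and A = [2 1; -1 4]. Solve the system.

Coefficient matrix A = [[2, 1], [-1, 4]].
Characteristic polynomial det(A - λI) = λ^2 - 6λ + 9 = 0.
Single eigenvalue λ = 3 with algebraic multiplicity 2.
Eigenvector v = (1,1); generalized eigenvector w with (A-λI)w=v is (-3,-2).
General solution: e^(3t)[K_1·v + K_2·(t·v + w)].

x(t) = K_1e^(3t) + K_2te^(3t) - 3K_2e^(3t), y(t) = K_1e^(3t) + K_2te^(3t) - 2K_2e^(3t)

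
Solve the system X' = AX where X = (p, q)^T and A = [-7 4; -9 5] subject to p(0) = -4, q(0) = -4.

Coefficient matrix A = [[-7, 4], [-9, 5]].
Characteristic polynomial det(A - λI) = λ^2 + 2λ + 1 = 0.
Single eigenvalue λ = -1 with algebraic multiplicity 2.
Eigenvector v = (-2,-3); generalized eigenvector w with (A-λI)w=v is (-1,-2).
General solution: e^(-t)[K_1·v + K_2·(t·v + w)].
Applying p(0)=-4, q(0)=-4 gives K_1=4, K_2=-4.

p(t) = 8te^(-t) - 4e^(-t), q(t) = 12te^(-t) - 4e^(-t)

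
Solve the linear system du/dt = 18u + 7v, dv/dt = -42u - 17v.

u(t) = C_1e^(4t) - C_2e^(-3t), v(t) = -2C_1e^(4t) + 3C_2e^(-3t)

Coefficient matrix A = [[18, 7], [-42, -17]].
Characteristic polynomial det(A - λI) = λ^2 - λ - 12 = 0.
Eigenvalues λ = 4, -3.
For λ=4: (A-λI) row 1 is [14, 7], so an eigenvector is (1, -2).
For λ=-3: (A-λI) row 1 is [21, 7], so an eigenvector is (-1, 3).
General solution: C_1e^(4t)(1,-2) + C_2e^(-3t)(-1,3).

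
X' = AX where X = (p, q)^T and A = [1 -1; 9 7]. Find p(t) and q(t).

Coefficient matrix A = [[1, -1], [9, 7]].
Characteristic polynomial det(A - λI) = λ^2 - 8λ + 16 = 0.
Single eigenvalue λ = 4 with algebraic multiplicity 2.
Eigenvector v = (-1,3); generalized eigenvector w with (A-λI)w=v is (0,1).
General solution: e^(4t)[c_1·v + c_2·(t·v + w)].

p(t) = -c_1e^(4t) - c_2te^(4t), q(t) = 3c_1e^(4t) + 3c_2te^(4t) + c_2e^(4t)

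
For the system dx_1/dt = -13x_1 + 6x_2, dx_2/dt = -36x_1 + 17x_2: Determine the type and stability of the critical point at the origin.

saddle

A = [[-13,6],[-36,17]]; det(A-λI) = λ^2 - 4λ - 5.
λ = 5, -1: opposite signs.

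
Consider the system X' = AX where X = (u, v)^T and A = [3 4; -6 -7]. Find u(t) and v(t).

u(t) = C_1e^(-t) - 2C_2e^(-3t), v(t) = -C_1e^(-t) + 3C_2e^(-3t)

Coefficient matrix A = [[3, 4], [-6, -7]].
Characteristic polynomial det(A - λI) = λ^2 + 4λ + 3 = 0.
Eigenvalues λ = -1, -3.
For λ=-1: (A-λI) row 1 is [4, 4], so an eigenvector is (1, -1).
For λ=-3: (A-λI) row 1 is [6, 4], so an eigenvector is (-2, 3).
General solution: C_1e^(-t)(1,-1) + C_2e^(-3t)(-2,3).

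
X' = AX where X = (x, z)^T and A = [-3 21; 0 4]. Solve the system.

x(t) = -K_1e^(-3t) - 3K_2e^(4t), z(t) = -K_2e^(4t)

Coefficient matrix A = [[-3, 21], [0, 4]].
Characteristic polynomial det(A - λI) = λ^2 - λ - 12 = 0.
Eigenvalues λ = -3, 4.
For λ=-3: (A-λI) row 1 is [0, 21], so an eigenvector is (-1, 0).
For λ=4: (A-λI) row 1 is [-7, 21], so an eigenvector is (-3, -1).
General solution: K_1e^(-3t)(-1,0) + K_2e^(4t)(-3,-1).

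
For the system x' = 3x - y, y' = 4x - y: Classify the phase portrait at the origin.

A = [[3,-1],[4,-1]]; det(A-λI) = λ^2 - 2λ + 1.
repeated λ = 1 with a single eigenvector.

unstable improper node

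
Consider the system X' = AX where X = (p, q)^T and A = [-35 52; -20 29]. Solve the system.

Coefficient matrix A = [[-35, 52], [-20, 29]].
Characteristic polynomial det(A - λI) = λ^2 + 6λ + 25 = 0.
Eigenvalues λ = -3 ± 4i (complex conjugate pair).
For λ=-3+4i: an eigenvector is (2,1) - i(-3,-2) = (2 + 3i, 1 + 2i).
A real fundamental pair from Re and Im of e^((-3+4i)t)v: X_1 = e^(-3t)(cos(4t)·(2,1) + sin(4t)·(-3,-2)), X_2 = e^(-3t)(sin(4t)·(2,1) - cos(4t)·(-3,-2)).
General solution: K_1X_1 + K_2X_2.

p(t) = -3K_1e^(-3t)sin(4t) + 2K_1e^(-3t)cos(4t) + 2K_2e^(-3t)sin(4t) + 3K_2e^(-3t)cos(4t), q(t) = -2K_1e^(-3t)sin(4t) + K_1e^(-3t)cos(4t) + K_2e^(-3t)sin(4t) + 2K_2e^(-3t)cos(4t)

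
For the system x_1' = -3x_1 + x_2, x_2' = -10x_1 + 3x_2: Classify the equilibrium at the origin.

center

A = [[-3,1],[-10,3]]; det(A-λI) = λ^2 + 1.
λ = 0 ± i: zero real part.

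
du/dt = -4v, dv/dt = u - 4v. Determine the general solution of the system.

Coefficient matrix A = [[0, -4], [1, -4]].
Characteristic polynomial det(A - λI) = λ^2 + 4λ + 4 = 0.
Single eigenvalue λ = -2 with algebraic multiplicity 2.
Eigenvector v = (-2,-1); generalized eigenvector w with (A-λI)w=v is (-3,-1).
General solution: e^(-2t)[c_1·v + c_2·(t·v + w)].

u(t) = -2c_1e^(-2t) - 2c_2te^(-2t) - 3c_2e^(-2t), v(t) = -c_1e^(-2t) - c_2te^(-2t) - c_2e^(-2t)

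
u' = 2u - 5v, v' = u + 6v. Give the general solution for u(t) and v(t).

u(t) = -K_1e^(4t)sin(t) - 2K_1e^(4t)cos(t) - 2K_2e^(4t)sin(t) + K_2e^(4t)cos(t), v(t) = K_1e^(4t)cos(t) + K_2e^(4t)sin(t)

Coefficient matrix A = [[2, -5], [1, 6]].
Characteristic polynomial det(A - λI) = λ^2 - 8λ + 17 = 0.
Eigenvalues λ = 4 ± i (complex conjugate pair).
For λ=4+i: an eigenvector is (-2,1) - i(-1,0) = (-2 + i, 1).
A real fundamental pair from Re and Im of e^((4+i)t)v: X_1 = e^(4t)(cos(t)·(-2,1) + sin(t)·(-1,0)), X_2 = e^(4t)(sin(t)·(-2,1) - cos(t)·(-1,0)).
General solution: K_1X_1 + K_2X_2.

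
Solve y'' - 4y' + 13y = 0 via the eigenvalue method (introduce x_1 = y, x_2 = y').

y(t) = c_1e^(2t)cos(3t) + c_2e^(2t)sin(3t)

Let x_1 = y, x_2 = y'. Then x_1' = x_2 and x_2' = -13x_1 + 4x_2.
A = [[0,1],[-13,4]]; det(A-λI) = λ^2 - 4λ + 13.
Eigenvalues λ = 2 ± 3i.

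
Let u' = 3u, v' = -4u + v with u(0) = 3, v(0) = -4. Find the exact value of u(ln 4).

A = [[3,0],[-4,1]]; eigenvalues λ = 1, 3.
Eigenvectors: (0,1) for λ=1, (-1,2) for λ=3.
From the initial condition, c_1 = 2, c_2 = -3.
u(ln 4) = (2)(4^1)(0) + (-3)(4^3)(-1) = 192.

192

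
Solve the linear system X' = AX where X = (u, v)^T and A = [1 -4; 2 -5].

u(t) = C_1e^(-3t) + 2C_2e^(-t), v(t) = C_1e^(-3t) + C_2e^(-t)

Coefficient matrix A = [[1, -4], [2, -5]].
Characteristic polynomial det(A - λI) = λ^2 + 4λ + 3 = 0.
Eigenvalues λ = -3, -1.
For λ=-3: (A-λI) row 1 is [4, -4], so an eigenvector is (1, 1).
For λ=-1: (A-λI) row 1 is [2, -4], so an eigenvector is (2, 1).
General solution: C_1e^(-3t)(1,1) + C_2e^(-t)(2,1).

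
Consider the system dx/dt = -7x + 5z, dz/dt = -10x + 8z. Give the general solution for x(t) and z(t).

Coefficient matrix A = [[-7, 5], [-10, 8]].
Characteristic polynomial det(A - λI) = λ^2 - λ - 6 = 0.
Eigenvalues λ = 3, -2.
For λ=3: (A-λI) row 1 is [-10, 5], so an eigenvector is (-1, -2).
For λ=-2: (A-λI) row 1 is [-5, 5], so an eigenvector is (1, 1).
General solution: C_1e^(3t)(-1,-2) + C_2e^(-2t)(1,1).

x(t) = -C_1e^(3t) + C_2e^(-2t), z(t) = -2C_1e^(3t) + C_2e^(-2t)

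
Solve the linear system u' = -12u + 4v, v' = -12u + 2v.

u(t) = 2K_1e^(-6t) + K_2e^(-4t), v(t) = 3K_1e^(-6t) + 2K_2e^(-4t)

Coefficient matrix A = [[-12, 4], [-12, 2]].
Characteristic polynomial det(A - λI) = λ^2 + 10λ + 24 = 0.
Eigenvalues λ = -6, -4.
For λ=-6: (A-λI) row 1 is [-6, 4], so an eigenvector is (2, 3).
For λ=-4: (A-λI) row 1 is [-8, 4], so an eigenvector is (1, 2).
General solution: K_1e^(-6t)(2,3) + K_2e^(-4t)(1,2).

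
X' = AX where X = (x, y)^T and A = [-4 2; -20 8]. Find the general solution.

x(t) = -c_1e^(2t)cos(2t) - c_2e^(2t)sin(2t), y(t) = c_1e^(2t)sin(2t) - 3c_1e^(2t)cos(2t) - 3c_2e^(2t)sin(2t) - c_2e^(2t)cos(2t)

Coefficient matrix A = [[-4, 2], [-20, 8]].
Characteristic polynomial det(A - λI) = λ^2 - 4λ + 8 = 0.
Eigenvalues λ = 2 ± 2i (complex conjugate pair).
For λ=2+2i: an eigenvector is (-1,-3) - i(0,1) = (-1, -3 - i).
A real fundamental pair from Re and Im of e^((2+2i)t)v: X_1 = e^(2t)(cos(2t)·(-1,-3) + sin(2t)·(0,1)), X_2 = e^(2t)(sin(2t)·(-1,-3) - cos(2t)·(0,1)).
General solution: c_1X_1 + c_2X_2.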